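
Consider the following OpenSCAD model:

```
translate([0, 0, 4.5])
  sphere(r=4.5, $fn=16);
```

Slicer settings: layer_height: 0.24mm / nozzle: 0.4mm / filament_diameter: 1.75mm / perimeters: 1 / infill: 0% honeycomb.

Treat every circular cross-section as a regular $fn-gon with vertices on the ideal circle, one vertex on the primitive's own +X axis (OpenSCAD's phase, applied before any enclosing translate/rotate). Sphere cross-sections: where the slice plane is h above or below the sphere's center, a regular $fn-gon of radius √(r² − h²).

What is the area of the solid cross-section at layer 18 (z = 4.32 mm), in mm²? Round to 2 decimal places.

61.90 mm²

At z = 4.32 mm: the sphere: section is a regular 16-gon, circumradius = √(r²−h²) = √(4.5²−0.18²) = 4.496 (area = (16/2)·4.496²·sin(360°/16) = 61.90 mm²). Overall, the cross-section is a single solid region. Net area = 61.90 mm².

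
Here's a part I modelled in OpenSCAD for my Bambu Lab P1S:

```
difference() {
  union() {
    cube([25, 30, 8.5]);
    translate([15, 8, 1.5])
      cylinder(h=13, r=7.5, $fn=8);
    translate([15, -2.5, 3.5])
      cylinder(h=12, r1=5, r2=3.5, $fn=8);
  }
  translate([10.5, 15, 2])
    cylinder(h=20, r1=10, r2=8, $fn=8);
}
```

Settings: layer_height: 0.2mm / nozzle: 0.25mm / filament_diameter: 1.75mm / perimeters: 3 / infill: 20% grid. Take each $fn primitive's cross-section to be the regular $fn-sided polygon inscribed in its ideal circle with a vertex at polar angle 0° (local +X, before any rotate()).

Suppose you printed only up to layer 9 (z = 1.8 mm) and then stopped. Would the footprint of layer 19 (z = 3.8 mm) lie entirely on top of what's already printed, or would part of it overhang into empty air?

Compare the two slices. At z = 1.8: the cube is present — its section is the full 25×30 rectangle (area 750.00 mm²); the r=7.5 cylinder at (15, 8) contributes a regular 8-gon of circumradius 7.5 (area = (8/2)·7.500²·sin(360°/8) = 159.10 mm²); the cone at (15, -2.5) is absent (z outside [3.5, 15.5]); Merging all regions: the r=7.5 cylinder at (15, 8) lies entirely inside the 25×30 cube, so the union is just the 25×30 cube — area = 750.00 mm²; the cone at (10.5, 15) is absent (z outside [2, 22]); Subtracting the remaining from the first: none of the subtracted shapes is present at this height, so that combined region is unchanged — area = 750.00 mm². At z = 3.8: the cube is present — its section is the full 25×30 rectangle (area 750.00 mm²); the cylinder at (15, 8): section is a regular 8-gon, circumradius r=7.5 (area = (8/2)·7.500²·sin(360°/8) = 159.10 mm²); the cone at (15, -2.5) (r1=5→r2=3.5) has section circumradius 4.963 here — a regular 8-gon (area = (8/2)·4.963²·sin(360°/8) = 69.65 mm²); Taking the union: the regions partially overlap — summed areas 978.75 mm² minus the doubly-counted overlap 171.70 mm² gives 807.05 mm² — area = 807.05 mm²; the cone at (10.5, 15) (r1=10→r2=8) has section circumradius 9.820 here — a regular 8-gon (area = (8/2)·9.820²·sin(360°/8) = 272.75 mm²); After the difference (first − rest): starting from that combined region (807.05 mm²), the cone at (10.5, 15) lies wholly inside it (removes its full 272.75 mm² and its 60.13 mm outline becomes a hole wall) — area = 534.30 mm². Checking containment: at z = 3.8 the cross-section extends beyond the z = 1.8 cross-section by about 57.05 mm².

part overhangs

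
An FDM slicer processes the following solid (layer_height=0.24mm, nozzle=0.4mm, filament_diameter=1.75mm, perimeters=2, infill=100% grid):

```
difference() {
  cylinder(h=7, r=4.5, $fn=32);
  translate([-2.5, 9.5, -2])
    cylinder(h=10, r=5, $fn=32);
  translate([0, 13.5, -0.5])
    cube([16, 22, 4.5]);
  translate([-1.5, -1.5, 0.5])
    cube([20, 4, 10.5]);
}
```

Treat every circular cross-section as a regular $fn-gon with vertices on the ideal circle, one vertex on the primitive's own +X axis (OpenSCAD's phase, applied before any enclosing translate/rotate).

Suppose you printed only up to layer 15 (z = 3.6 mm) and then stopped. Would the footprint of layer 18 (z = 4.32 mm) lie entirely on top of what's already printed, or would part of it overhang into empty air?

entirely on top

Compare the two slices. At z = 3.6: the r=4.5 cylinder gives a regular 32-gon of circumradius 4.5 (constant along its height) (area = (32/2)·4.500²·sin(360°/32) = 63.21 mm²); the r=5 cylinder at (-2.5, 9.5) gives a regular 32-gon of circumradius 5 (constant along its height) (area = (32/2)·5.000²·sin(360°/32) = 78.04 mm²); the cube at (0, 13.5) (footprint 16×22) is included at this height (area 352.00 mm²); the cube at (-1.5, -1.5) (footprint 20×4) is included at this height (area 80.00 mm²); Subtracting the remaining from the first: starting from the r=4.5 cylinder (63.21 mm²), the r=5 cylinder at (-2.5, 9.5) misses the remaining region (no effect); the 16×22 cube at (0, 13.5) misses the remaining region (no effect); the 20×4 cube at (-1.5, -1.5) partially overlaps it — only the 23.20 mm² overlap (of its 80.00 mm²) is removed, clipping the outline — area = 40.01 mm². At z = 4.32: the r=4.5 cylinder gives a regular 32-gon of circumradius 4.5 (constant along its height) (area = (32/2)·4.500²·sin(360°/32) = 63.21 mm²); the r=5 cylinder at (-2.5, 9.5) gives a regular 32-gon of circumradius 5 (constant along its height) (area = (32/2)·5.000²·sin(360°/32) = 78.04 mm²); the cube at (0, 13.5) does not reach this height (z outside [-0.5, 4]); the cube at (-1.5, -1.5) is present — its section is the full 20×4 rectangle (area 80.00 mm²); After the difference (first − rest): starting from the r=4.5 cylinder (63.21 mm²), the r=5 cylinder at (-2.5, 9.5) misses the remaining region (no effect); the 20×4 cube at (-1.5, -1.5) partially overlaps it — only the 23.20 mm² overlap (of its 80.00 mm²) is removed, clipping the outline — area = 40.01 mm². Checking containment: the cross-section at z = 4.32 is a subset of the cross-section at z = 3.6.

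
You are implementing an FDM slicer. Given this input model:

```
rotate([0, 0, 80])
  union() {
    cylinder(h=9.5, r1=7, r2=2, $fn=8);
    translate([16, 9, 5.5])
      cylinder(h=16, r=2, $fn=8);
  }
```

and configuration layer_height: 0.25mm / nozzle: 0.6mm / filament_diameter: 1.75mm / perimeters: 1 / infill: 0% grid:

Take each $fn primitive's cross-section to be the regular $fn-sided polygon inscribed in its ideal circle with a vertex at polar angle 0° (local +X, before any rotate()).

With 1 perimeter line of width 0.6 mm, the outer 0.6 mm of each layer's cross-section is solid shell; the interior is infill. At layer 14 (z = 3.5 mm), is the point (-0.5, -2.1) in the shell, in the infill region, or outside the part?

infill

At z = 3.5 mm: the cone contributes a regular 8-gon of circumradius 5.158 (interpolated between r1=7 and r2=2 at t=0.368); the cylinder at (16, 9) does not reach this height (z outside [5.5, 21.5]); Merging all regions: only the cone is present, so the union is just that shape — 1 connected region; (rotated 80° about Z; rotation is an isometry so areas/perimeters/island counts are preserved). Overall, the cross-section is a single solid region. Undo the 80° rotation: the query point maps to (-2.155, 0.128) in the un-rotated model frame. The nearest boundary edge runs (-3.65, 3.65)→(-5.16, 0.00); distance from the point to it = 2.73 mm. The point is inside the cross-section and 2.73 mm from the nearest boundary — more than the 0.6 mm shell width (1 × 0.6), so it's in the infill interior.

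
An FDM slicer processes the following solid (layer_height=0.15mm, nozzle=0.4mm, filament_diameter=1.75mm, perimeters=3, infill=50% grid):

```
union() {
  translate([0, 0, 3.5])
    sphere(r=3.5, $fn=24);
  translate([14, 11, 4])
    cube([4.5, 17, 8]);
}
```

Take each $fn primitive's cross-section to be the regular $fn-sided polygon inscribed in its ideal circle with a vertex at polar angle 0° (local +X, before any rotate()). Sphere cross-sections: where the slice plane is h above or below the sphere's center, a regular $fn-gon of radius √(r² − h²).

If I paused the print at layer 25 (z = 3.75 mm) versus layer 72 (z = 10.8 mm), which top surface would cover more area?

Layer 25 (z = 3.75): the r=3.5 sphere contributes a regular 24-gon of circumradius √(3.5²−0.25²) = 3.491 (area = (24/2)·3.491²·sin(360°/24) = 37.85 mm²); the cube at (14, 11) is absent (z outside [4, 12]); Merging all regions: only the r=3.5 sphere is present, so the union is just that shape — area = 37.85 mm². So its area = 37.85 mm². Layer 72 (z = 10.8): the sphere is not intersected at this z (|z−center|=7.300 > r=3.5); the cube at (14, 11) (footprint 4.5×17) is included at this height (area 76.50 mm²); Merging all regions: only the 4.5×17 cube at (14, 11) is present, so the union is just that shape — area = 76.50 mm². So its area = 76.50 mm². Layer 72 is larger (76.50 vs 37.85 mm²).

layer 72 (z = 10.8 mm)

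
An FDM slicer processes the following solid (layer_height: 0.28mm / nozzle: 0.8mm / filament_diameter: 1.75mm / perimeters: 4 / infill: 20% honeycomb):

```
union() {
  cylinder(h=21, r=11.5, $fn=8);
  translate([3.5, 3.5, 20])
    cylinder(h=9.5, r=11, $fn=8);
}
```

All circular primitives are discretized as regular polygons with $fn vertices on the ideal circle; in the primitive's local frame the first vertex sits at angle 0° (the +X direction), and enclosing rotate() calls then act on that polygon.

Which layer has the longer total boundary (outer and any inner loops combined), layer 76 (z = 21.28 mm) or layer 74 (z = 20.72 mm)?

Layer 76 (z = 21.28): the cylinder is absent (z outside [0, 21]); the r=11 cylinder at (3.5, 3.5) gives a regular 8-gon of circumradius 11 (constant along its height) (perimeter = 2·8·11.000·sin(180°/8) = 67.35 mm); Taking the union: only the r=11 cylinder at (3.5, 3.5) is present, so the union is just that shape — boundary = 67.35 mm. So its perimeter = 67.35 mm. Layer 74 (z = 20.72): the r=11.5 cylinder gives a regular 8-gon of circumradius 11.5 (constant along its height) (perimeter = 2·8·11.500·sin(180°/8) = 70.41 mm); the r=11 cylinder at (3.5, 3.5) contributes a regular 8-gon of circumradius 11 (perimeter = 2·8·11.000·sin(180°/8) = 67.35 mm); Taking the union: the regions partially overlap (shared area 251.55 mm²), so the edge portions inside another operand are dropped and the merged outline is re-measured after clipping — boundary = 79.60 mm. So its perimeter = 79.60 mm. Layer 74 is larger (79.60 vs 67.35 mm).

layer 74 (z = 20.72 mm)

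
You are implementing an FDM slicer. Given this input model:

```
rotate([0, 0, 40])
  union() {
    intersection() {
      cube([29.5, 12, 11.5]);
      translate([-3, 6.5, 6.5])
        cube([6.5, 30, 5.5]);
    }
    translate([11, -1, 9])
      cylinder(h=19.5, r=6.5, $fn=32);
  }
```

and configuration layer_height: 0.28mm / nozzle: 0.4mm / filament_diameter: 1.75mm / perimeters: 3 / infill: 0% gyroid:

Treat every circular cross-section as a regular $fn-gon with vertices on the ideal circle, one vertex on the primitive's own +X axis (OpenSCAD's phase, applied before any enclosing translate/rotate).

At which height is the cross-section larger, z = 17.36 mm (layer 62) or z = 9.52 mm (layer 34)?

Layer 62 (z = 17.36): the cube is not intersected at this z (z outside [0, 11.5]); the cube at (-3, 6.5) is absent (z outside [6.5, 12]); Taking the intersection: at least one operand is absent at this height, so nothing remains; the r=6.5 cylinder at (11, -1) contributes a regular 32-gon of circumradius 6.5 (area = (32/2)·6.500²·sin(360°/32) = 131.88 mm²); Combining (union): only the r=6.5 cylinder at (11, -1) is present, so the union is just that shape — area = 131.88 mm²; (whole slice rotated 40° about Z — lengths, areas and connectivity unchanged). So its area = 131.88 mm². Layer 34 (z = 9.52): the cube is present — its section is the full 29.5×12 rectangle (area 354.00 mm²); the cube at (-3, 6.5) (footprint 6.5×30) is included at this height (area 195.00 mm²); Keeping only the common overlap: the 6.5×30 cube at (-3, 6.5) partially overlaps the 29.5×12 cube; clipping to the common part keeps 19.25 mm² — area = 19.25 mm²; the r=6.5 cylinder at (11, -1) contributes a regular 32-gon of circumradius 6.5 (area = (32/2)·6.500²·sin(360°/32) = 131.88 mm²); Taking the union: the 2 present regions are separate (no shared area or edge), so areas and boundary lengths simply add and each stays a separate island — area = 151.13 mm²; (whole slice rotated 40° about Z — lengths, areas and connectivity unchanged). So its area = 151.13 mm². Layer 34 is larger (151.13 vs 131.88 mm²).

layer 34 (z = 9.52 mm)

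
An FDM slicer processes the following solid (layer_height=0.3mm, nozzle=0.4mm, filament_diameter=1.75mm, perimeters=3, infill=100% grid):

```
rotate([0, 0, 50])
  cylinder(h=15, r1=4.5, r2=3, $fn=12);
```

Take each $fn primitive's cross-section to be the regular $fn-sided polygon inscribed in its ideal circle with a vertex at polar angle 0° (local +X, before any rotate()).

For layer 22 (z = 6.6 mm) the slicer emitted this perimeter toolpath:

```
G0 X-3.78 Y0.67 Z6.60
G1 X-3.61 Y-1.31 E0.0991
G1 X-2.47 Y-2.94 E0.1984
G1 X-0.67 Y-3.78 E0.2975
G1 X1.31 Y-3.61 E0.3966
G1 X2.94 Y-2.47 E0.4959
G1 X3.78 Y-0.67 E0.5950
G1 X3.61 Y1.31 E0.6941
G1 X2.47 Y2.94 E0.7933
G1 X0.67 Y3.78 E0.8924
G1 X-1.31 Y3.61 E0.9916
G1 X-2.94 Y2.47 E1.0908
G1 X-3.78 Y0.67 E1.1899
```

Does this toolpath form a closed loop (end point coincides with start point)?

yes

Start point (G0): (-3.78, 0.67). End point (last G1): the path returns to the start — closed.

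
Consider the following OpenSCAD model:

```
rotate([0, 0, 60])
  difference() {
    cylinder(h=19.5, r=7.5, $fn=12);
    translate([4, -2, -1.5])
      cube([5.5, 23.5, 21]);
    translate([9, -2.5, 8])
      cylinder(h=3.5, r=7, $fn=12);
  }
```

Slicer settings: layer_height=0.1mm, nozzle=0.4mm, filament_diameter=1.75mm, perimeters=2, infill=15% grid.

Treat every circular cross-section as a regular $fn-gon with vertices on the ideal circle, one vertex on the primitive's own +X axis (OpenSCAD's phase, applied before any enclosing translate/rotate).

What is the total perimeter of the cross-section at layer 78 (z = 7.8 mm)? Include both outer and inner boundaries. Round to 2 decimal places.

48.32 mm

At z = 7.8 mm: the r=7.5 cylinder gives a regular 12-gon of circumradius 7.5 (constant along its height) (perimeter = 2·12·7.500·sin(180°/12) = 46.59 mm); the cube at (4, -2) is present — its section is the full 5.5×23.5 rectangle (perimeter 58.00 mm); the cylinder at (9, -2.5) does not reach this height (z outside [8, 11.5]); Taking the first minus the rest: starting from the r=7.5 cylinder, the 5.5×23.5 cube at (4, -2) partially overlaps it — only the 20.82 mm² overlap (of its 129.25 mm²) is removed, clipping the outline — boundary = 48.32 mm; (whole slice rotated 60° about Z — lengths, areas and connectivity unchanged). Overall, the cross-section is a single solid region. Total boundary length (outer) = 48.32 mm.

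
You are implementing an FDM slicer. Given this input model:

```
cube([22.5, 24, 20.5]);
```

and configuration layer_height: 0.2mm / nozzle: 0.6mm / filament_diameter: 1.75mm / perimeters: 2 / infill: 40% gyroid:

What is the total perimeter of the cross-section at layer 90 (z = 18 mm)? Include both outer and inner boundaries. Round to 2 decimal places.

93.00 mm

At z = 18 mm: the 22.5×24 cube contributes its full rectangle (perimeter 93.00 mm). Overall, the cross-section is a single solid region. Total boundary length (outer) = 93.00 mm.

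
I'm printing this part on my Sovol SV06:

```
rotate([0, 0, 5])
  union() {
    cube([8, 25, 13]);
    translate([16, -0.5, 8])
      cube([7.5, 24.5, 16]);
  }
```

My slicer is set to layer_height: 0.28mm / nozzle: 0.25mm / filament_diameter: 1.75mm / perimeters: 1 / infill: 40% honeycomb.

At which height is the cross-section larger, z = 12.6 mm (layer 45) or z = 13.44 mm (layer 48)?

Layer 45 (z = 12.6): the cube (footprint 8×25) is included at this height (area 200.00 mm²); the cube at (16, -0.5) is present — its section is the full 7.5×24.5 rectangle (area 183.75 mm²); Combining (union): the 2 present regions are separate (no shared area or edge), so areas and boundary lengths simply add and each stays a separate island — area = 383.75 mm²; (whole slice rotated 5° about Z — lengths, areas and connectivity unchanged). So its area = 383.75 mm². Layer 48 (z = 13.44): the cube is absent (z outside [0, 13]); the 7.5×24.5 cube at (16, -0.5) contributes its full rectangle (area 183.75 mm²); Merging all regions: only the 7.5×24.5 cube at (16, -0.5) is present, so the union is just that shape — area = 183.75 mm²; (whole slice rotated 5° about Z — lengths, areas and connectivity unchanged). So its area = 183.75 mm². Layer 45 is larger (383.75 vs 183.75 mm²).

layer 45 (z = 12.6 mm)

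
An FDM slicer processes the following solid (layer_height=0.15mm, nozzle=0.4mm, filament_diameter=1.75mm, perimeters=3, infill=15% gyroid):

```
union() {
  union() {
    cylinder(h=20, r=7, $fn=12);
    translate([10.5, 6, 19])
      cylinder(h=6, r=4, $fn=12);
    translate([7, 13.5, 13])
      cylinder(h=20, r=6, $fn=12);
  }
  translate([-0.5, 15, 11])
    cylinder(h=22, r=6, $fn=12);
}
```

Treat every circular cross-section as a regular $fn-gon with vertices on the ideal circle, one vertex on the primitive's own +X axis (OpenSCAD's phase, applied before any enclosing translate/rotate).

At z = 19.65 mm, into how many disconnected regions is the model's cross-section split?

2

At z = 19.65 mm: the r=7 cylinder gives a regular 12-gon of circumradius 7 (constant along its height); the cylinder at (10.5, 6): section is a regular 12-gon, circumradius r=4; the r=6 cylinder at (7, 13.5) contributes a regular 12-gon of circumradius 6; Combining (union): the regions partially overlap (shared area 5.13 mm²), so overlapping operands fuse into one piece — 2 connected regions; the r=6 cylinder at (-0.5, 15) gives a regular 12-gon of circumradius 6 (constant along its height); Combining (union): the regions partially overlap (shared area 25.23 mm²), so overlapping operands fuse into one piece — 2 connected regions. The result has 2 disconnected regions.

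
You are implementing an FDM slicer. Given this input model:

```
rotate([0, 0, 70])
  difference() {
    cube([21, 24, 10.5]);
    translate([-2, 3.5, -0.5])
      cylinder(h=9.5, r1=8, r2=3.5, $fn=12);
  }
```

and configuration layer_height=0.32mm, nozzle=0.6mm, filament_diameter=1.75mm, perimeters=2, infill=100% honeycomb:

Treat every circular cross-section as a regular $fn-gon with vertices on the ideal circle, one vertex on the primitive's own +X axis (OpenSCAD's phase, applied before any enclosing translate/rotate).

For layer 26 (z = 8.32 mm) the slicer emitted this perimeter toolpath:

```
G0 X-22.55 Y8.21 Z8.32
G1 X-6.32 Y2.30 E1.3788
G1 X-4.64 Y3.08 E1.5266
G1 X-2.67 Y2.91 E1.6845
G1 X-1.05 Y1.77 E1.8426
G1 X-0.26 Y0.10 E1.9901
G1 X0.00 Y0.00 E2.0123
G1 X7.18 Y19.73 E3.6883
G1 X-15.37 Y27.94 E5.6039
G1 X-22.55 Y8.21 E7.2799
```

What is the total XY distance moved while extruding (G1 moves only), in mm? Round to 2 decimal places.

91.20 mm

Sum the Euclidean lengths of each G1 segment: total = 91.20 mm.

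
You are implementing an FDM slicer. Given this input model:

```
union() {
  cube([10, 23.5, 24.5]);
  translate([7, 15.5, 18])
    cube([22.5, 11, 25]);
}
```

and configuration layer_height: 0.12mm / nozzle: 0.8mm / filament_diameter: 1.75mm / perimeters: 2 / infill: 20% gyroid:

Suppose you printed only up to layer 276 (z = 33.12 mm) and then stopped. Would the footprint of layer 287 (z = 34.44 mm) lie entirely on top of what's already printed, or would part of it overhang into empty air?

entirely on top

Compare the two slices. At z = 33.12: the cube is absent (z outside [0, 24.5]); the cube at (7, 15.5) (footprint 22.5×11) is included at this height (area 247.50 mm²); Taking the union: only the 22.5×11 cube at (7, 15.5) is present, so the union is just that shape — area = 247.50 mm². At z = 34.44: the cube is absent (z outside [0, 24.5]); the 22.5×11 cube at (7, 15.5) contributes its full rectangle (area 247.50 mm²); Combining (union): only the 22.5×11 cube at (7, 15.5) is present, so the union is just that shape — area = 247.50 mm². Checking containment: the cross-section at z = 34.44 is a subset of the cross-section at z = 33.12.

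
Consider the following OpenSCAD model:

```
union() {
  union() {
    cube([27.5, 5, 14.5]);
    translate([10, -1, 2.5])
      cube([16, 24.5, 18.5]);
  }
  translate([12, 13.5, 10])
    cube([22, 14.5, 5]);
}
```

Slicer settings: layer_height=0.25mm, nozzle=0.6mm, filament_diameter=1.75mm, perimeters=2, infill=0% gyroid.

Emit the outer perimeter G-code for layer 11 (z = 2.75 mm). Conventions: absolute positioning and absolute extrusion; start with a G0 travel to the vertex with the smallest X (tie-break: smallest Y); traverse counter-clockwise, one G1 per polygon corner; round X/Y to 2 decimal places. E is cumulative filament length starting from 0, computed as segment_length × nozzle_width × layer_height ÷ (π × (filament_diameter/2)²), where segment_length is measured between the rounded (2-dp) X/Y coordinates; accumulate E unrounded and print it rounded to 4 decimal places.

G0 X0.00 Y0.00 Z2.75
G1 X10.00 Y0.00 E0.6236
G1 X10.00 Y-1.00 E0.6860
G1 X26.00 Y-1.00 E1.6838
G1 X26.00 Y0.00 E1.7462
G1 X27.50 Y0.00 E1.8397
G1 X27.50 Y5.00 E2.1515
G1 X26.00 Y5.00 E2.2451
G1 X26.00 Y23.50 E3.3988
G1 X10.00 Y23.50 E4.3966
G1 X10.00 Y5.00 E5.5503
G1 X0.00 Y5.00 E6.1739
G1 X0.00 Y0.00 E6.4857

At z = 2.75 mm: the cube is present — its section is the full 27.5×5 rectangle; the cube at (10, -1) (footprint 16×24.5) is included at this height; Taking the union: the regions partially overlap (shared area 80.00 mm²), so overlapping operands fuse into one piece — 1 connected region; the cube at (12, 13.5) does not reach this height (z outside [10, 15]); Combining (union): only the result so far is present, so the union is just that shape — 1 connected region. The outline is a single polygon with 12 vertices. Extrusion per mm of travel: 0.6 × 0.25 / (π × 0.875²) = 0.062363. Accumulating E over each segment gives final E = 6.4857.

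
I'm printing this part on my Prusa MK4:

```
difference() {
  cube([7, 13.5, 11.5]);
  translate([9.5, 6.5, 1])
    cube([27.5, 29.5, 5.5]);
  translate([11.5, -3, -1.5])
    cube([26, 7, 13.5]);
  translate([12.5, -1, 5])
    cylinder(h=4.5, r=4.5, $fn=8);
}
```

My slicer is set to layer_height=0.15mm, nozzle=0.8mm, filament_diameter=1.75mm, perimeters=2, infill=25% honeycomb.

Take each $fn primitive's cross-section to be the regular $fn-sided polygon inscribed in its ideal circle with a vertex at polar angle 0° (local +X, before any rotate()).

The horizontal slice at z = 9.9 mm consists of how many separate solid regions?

1

At z = 9.9 mm: the 7×13.5 cube contributes its full rectangle; the cube at (9.5, 6.5) is not intersected at this z (z outside [1, 6.5]); the cube at (11.5, -3) is present — its section is the full 26×7 rectangle; the cylinder at (12.5, -1) does not reach this height (z outside [5, 9.5]); Taking the first minus the rest: starting from the 7×13.5 cube, the 26×7 cube at (11.5, -3) misses the remaining region (no effect) — 1 connected region. The result has 1 disconnected region.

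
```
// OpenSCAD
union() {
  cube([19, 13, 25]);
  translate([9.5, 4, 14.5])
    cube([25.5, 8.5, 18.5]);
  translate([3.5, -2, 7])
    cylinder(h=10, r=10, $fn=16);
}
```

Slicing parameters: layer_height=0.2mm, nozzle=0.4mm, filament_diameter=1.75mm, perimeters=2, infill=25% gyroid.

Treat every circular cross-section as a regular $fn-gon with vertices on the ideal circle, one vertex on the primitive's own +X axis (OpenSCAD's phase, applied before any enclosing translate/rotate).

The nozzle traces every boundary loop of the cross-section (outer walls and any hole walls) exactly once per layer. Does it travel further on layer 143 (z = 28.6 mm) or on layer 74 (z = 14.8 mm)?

layer 74 (z = 14.8 mm)

Layer 143 (z = 28.6): the cube is absent (z outside [0, 25]); the cube at (9.5, 4) is present — its section is the full 25.5×8.5 rectangle (perimeter 68.00 mm); the cylinder at (3.5, -2) does not reach this height (z outside [7, 17]); Merging all regions: only the 25.5×8.5 cube at (9.5, 4) is present, so the union is just that shape — boundary = 68.00 mm. So its perimeter = 68.00 mm. Layer 74 (z = 14.8): the cube is present — its section is the full 19×13 rectangle (perimeter 64.00 mm); the cube at (9.5, 4) is present — its section is the full 25.5×8.5 rectangle (perimeter 68.00 mm); the r=10 cylinder at (3.5, -2) contributes a regular 16-gon of circumradius 10 (perimeter = 2·16·10.000·sin(180°/16) = 62.43 mm); Merging all regions: the regions partially overlap (shared area 164.47 mm²), so the edge portions inside another operand are dropped and the merged outline is re-measured after clipping — boundary = 120.89 mm. So its perimeter = 120.89 mm. Layer 74 is larger (120.89 vs 68.00 mm).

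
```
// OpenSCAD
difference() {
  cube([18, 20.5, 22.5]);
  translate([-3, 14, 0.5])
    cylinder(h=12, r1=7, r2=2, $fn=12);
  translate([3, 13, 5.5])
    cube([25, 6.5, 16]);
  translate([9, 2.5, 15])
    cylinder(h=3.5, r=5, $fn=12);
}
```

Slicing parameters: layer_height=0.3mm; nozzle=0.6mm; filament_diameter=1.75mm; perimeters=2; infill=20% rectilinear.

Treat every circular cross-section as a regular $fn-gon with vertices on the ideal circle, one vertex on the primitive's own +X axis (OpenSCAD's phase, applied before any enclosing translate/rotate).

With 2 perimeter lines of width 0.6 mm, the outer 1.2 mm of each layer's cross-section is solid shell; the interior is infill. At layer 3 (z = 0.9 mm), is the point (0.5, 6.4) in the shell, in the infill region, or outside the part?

shell

At z = 0.9 mm: the cube (footprint 18×20.5) is included at this height; the cone at (-3, 14) contributes a regular 12-gon of circumradius 6.833 (interpolated between r1=7 and r2=2 at t=0.033); the cube at (3, 13) is absent (z outside [5.5, 21.5]); the cylinder at (9, 2.5) is absent (z outside [15, 18.5]); Taking the first minus the rest: starting from the 18×20.5 cube, the cone at (-3, 14) partially overlaps it — only the 31.45 mm² overlap (of its 140.08 mm²) is removed, clipping the outline — 1 connected region. Overall, the cross-section is a single solid region. The nearest boundary edge runs (0.00, 0.00)→(0.00, 7.97); distance from the point to it = 0.50 mm. The point is inside the cross-section, 0.50 mm from the nearest boundary — within the 1.2 mm shell band (2 × 0.6).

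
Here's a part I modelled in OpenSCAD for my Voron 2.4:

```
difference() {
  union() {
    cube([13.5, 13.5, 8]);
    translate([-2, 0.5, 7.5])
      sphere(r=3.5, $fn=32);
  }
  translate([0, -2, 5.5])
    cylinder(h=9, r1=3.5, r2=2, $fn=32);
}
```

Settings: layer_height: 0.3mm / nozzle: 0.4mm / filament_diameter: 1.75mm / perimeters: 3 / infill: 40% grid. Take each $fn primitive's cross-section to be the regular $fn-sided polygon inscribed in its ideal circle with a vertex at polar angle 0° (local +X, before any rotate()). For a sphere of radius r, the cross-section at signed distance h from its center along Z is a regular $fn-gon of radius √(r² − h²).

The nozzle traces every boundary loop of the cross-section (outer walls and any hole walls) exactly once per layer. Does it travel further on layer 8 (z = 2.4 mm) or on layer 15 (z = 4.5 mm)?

Layer 8 (z = 2.4): the 13.5×13.5 cube contributes its full rectangle (perimeter 54.00 mm); the sphere at (-2, 0.5) is not intersected at this z (|z−center|=5.100 > r=3.5); Combining (union): only the 13.5×13.5 cube is present, so the union is just that shape — boundary = 54.00 mm; the cone at (0, -2) is not intersected at this z (z outside [5.5, 14.5]); After the difference (first − rest): none of the subtracted shapes is present at this height, so that combined region is unchanged — boundary = 54.00 mm. So its perimeter = 54.00 mm. Layer 15 (z = 4.5): the 13.5×13.5 cube contributes its full rectangle (perimeter 54.00 mm); the sphere at (-2, 0.5): section is a regular 32-gon, circumradius = √(r²−h²) = √(3.5²−3²) = 1.803 (perimeter = 2·32·1.803·sin(180°/32) = 11.31 mm); Combining (union): the 2 present regions are separate (no shared area or edge), so areas and boundary lengths simply add and each stays a separate island — boundary = 65.31 mm; the cone at (0, -2) is not intersected at this z (z outside [5.5, 14.5]); Subtracting the remaining from the first: none of the subtracted shapes is present at this height, so that combined region is unchanged — boundary = 65.31 mm. So its perimeter = 65.31 mm. Layer 15 is larger (65.31 vs 54.00 mm).

layer 15 (z = 4.5 mm)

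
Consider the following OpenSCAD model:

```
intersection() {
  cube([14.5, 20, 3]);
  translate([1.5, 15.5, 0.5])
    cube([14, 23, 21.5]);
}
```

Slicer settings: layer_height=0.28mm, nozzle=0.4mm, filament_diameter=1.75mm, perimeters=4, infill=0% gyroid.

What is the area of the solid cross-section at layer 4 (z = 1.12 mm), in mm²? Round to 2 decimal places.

58.50 mm²

At z = 1.12 mm: the cube (footprint 14.5×20) is included at this height (area 290.00 mm²); the cube at (1.5, 15.5) is present — its section is the full 14×23 rectangle (area 322.00 mm²); Keeping only the common overlap: the 14×23 cube at (1.5, 15.5) partially overlaps the 14.5×20 cube; clipping to the common part keeps 58.50 mm² — area = 58.50 mm². Overall, the cross-section is a single solid region. Net area = 58.50 mm².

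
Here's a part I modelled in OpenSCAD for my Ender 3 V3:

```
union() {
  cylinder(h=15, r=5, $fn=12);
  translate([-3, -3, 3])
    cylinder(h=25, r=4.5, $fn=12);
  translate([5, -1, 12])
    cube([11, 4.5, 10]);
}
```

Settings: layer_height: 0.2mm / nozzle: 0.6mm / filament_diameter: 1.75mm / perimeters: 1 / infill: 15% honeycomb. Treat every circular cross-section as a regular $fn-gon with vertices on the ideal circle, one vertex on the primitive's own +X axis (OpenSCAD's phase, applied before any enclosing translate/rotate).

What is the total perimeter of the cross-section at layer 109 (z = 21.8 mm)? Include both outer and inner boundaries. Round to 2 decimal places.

At z = 21.8 mm: the cylinder is absent (z outside [0, 15]); the r=4.5 cylinder at (-3, -3) gives a regular 12-gon of circumradius 4.5 (constant along its height) (perimeter = 2·12·4.500·sin(180°/12) = 27.95 mm); the cube at (5, -1) is present — its section is the full 11×4.5 rectangle (perimeter 31.00 mm); Combining (union): the 2 present regions are separate (no shared area or edge), so areas and boundary lengths simply add and each stays a separate island — boundary = 58.95 mm. Overall, the cross-section has 2 separate islands. Total boundary length (outer) = 58.95 mm.

58.95 mm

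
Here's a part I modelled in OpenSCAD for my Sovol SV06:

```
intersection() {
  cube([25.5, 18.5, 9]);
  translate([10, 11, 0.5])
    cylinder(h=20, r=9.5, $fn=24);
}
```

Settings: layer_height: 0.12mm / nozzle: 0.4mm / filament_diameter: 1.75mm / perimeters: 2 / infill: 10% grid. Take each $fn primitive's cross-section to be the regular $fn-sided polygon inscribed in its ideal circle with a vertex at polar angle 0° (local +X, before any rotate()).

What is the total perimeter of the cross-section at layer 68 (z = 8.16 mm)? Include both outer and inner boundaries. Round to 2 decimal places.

At z = 8.16 mm: the cube is present — its section is the full 25.5×18.5 rectangle (perimeter 88.00 mm); the r=9.5 cylinder at (10, 11) contributes a regular 24-gon of circumradius 9.5 (perimeter = 2·24·9.500·sin(180°/24) = 59.52 mm); After intersecting: the r=9.5 cylinder at (10, 11) partially overlaps the 25.5×18.5 cube; clipping to the common part keeps 265.07 mm² — boundary = 58.61 mm. Overall, the cross-section is a single solid region. Total boundary length (outer) = 58.61 mm.

58.61 mm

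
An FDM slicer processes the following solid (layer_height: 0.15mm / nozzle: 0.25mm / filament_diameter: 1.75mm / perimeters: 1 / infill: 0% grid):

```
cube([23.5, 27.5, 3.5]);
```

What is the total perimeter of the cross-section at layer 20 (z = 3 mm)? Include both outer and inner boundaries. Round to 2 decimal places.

At z = 3 mm: the 23.5×27.5 cube contributes its full rectangle (perimeter 102.00 mm). Overall, the cross-section is a single solid region. Total boundary length (outer) = 102.00 mm.

102.00 mm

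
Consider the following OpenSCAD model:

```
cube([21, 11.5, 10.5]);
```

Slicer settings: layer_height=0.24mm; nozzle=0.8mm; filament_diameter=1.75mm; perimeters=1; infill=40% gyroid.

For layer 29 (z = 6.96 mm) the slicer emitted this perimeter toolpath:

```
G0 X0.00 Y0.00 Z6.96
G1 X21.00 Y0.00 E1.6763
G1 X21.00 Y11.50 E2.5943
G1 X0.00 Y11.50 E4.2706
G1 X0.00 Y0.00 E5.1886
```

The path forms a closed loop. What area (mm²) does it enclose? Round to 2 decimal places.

Apply the shoelace formula to the sequence of (X, Y) vertices; enclosed area = 241.50 mm².

241.50 mm²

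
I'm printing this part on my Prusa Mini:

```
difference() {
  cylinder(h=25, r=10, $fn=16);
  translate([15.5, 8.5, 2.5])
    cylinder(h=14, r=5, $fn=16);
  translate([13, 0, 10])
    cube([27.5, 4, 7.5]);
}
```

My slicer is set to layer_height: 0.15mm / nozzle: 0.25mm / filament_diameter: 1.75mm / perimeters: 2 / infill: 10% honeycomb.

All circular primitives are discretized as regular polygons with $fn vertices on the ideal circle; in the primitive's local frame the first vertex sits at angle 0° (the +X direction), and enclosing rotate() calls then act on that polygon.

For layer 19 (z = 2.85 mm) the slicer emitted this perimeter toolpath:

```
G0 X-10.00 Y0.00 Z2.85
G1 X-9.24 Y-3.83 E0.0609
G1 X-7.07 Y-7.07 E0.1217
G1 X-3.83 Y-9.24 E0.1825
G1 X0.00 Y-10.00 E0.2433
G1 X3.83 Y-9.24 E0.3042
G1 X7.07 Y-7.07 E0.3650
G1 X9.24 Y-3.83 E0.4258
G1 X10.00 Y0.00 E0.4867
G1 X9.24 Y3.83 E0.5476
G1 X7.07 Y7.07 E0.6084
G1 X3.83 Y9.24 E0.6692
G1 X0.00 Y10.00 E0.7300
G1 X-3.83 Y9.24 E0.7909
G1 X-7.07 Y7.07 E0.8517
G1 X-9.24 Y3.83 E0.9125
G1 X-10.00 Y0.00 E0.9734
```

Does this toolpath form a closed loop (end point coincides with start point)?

Start point (G0): (-10.00, 0.00). End point (last G1): the path returns to the start — closed.

yes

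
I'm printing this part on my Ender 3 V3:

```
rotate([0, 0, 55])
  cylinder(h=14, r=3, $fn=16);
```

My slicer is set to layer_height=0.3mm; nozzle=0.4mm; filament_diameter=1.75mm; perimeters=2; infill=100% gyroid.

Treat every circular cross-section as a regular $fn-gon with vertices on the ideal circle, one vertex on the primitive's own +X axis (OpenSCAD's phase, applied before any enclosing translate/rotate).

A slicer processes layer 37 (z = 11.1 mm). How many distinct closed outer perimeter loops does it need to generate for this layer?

At z = 11.1 mm: the cylinder: section is a regular 16-gon, circumradius r=3; (whole slice rotated 55° about Z — lengths, areas and connectivity unchanged). The result has 1 disconnected region.

1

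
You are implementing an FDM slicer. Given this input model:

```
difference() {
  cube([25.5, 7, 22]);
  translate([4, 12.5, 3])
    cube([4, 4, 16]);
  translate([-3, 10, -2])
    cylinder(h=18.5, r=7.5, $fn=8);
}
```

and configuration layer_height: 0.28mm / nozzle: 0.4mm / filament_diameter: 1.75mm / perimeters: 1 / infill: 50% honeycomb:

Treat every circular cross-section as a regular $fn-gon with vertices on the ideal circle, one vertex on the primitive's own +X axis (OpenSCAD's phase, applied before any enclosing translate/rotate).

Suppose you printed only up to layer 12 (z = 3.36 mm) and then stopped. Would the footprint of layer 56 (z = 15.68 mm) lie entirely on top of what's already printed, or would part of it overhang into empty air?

entirely on top

Compare the two slices. At z = 3.36: the cube (footprint 25.5×7) is included at this height (area 178.50 mm²); the cube at (4, 12.5) (footprint 4×4) is included at this height (area 16.00 mm²); the r=7.5 cylinder at (-3, 10) gives a regular 8-gon of circumradius 7.5 (constant along its height) (area = (8/2)·7.500²·sin(360°/8) = 159.10 mm²); Taking the first minus the rest: starting from the 25.5×7 cube (178.50 mm²), the 4×4 cube at (4, 12.5) misses the remaining region (no effect); the r=7.5 cylinder at (-3, 10) partially overlaps it — only the 7.50 mm² overlap (of its 159.10 mm²) is removed, clipping the outline — area = 171.00 mm². At z = 15.68: the cube (footprint 25.5×7) is included at this height (area 178.50 mm²); the 4×4 cube at (4, 12.5) contributes its full rectangle (area 16.00 mm²); the r=7.5 cylinder at (-3, 10) gives a regular 8-gon of circumradius 7.5 (constant along its height) (area = (8/2)·7.500²·sin(360°/8) = 159.10 mm²); Subtracting the remaining from the first: starting from the 25.5×7 cube (178.50 mm²), the 4×4 cube at (4, 12.5) misses the remaining region (no effect); the r=7.5 cylinder at (-3, 10) partially overlaps it — only the 7.50 mm² overlap (of its 159.10 mm²) is removed, clipping the outline — area = 171.00 mm². Checking containment: the cross-section at z = 15.68 is a subset of the cross-section at z = 3.36.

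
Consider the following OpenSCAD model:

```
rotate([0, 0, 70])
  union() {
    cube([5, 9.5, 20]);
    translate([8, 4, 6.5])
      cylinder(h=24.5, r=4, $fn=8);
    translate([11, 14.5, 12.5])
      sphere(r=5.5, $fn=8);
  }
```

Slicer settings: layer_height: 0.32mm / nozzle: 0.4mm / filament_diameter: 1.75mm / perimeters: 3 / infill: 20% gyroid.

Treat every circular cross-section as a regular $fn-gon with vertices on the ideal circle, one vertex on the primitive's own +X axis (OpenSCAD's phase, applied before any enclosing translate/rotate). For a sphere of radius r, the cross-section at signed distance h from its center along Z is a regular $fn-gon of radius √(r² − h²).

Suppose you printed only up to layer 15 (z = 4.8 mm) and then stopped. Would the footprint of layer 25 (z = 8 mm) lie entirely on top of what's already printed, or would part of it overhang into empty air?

part overhangs

Compare the two slices. At z = 4.8: the cube (footprint 5×9.5) is included at this height (area 47.50 mm²); the cylinder at (8, 4) is absent (z outside [6.5, 31]); the sphere at (11, 14.5) does not reach this height (|z−center|=7.700 > r=5.5); Taking the union: only the 5×9.5 cube is present, so the union is just that shape — area = 47.50 mm²; (whole slice rotated 70° about Z — lengths, areas and connectivity unchanged). At z = 8: the cube (footprint 5×9.5) is included at this height (area 47.50 mm²); the r=4 cylinder at (8, 4) gives a regular 8-gon of circumradius 4 (constant along its height) (area = (8/2)·4.000²·sin(360°/8) = 45.25 mm²); the sphere at (11, 14.5): section is a regular 8-gon, circumradius = √(r²−h²) = √(5.5²−4.5²) = 3.162 (area = (8/2)·3.162²·sin(360°/8) = 28.28 mm²); Taking the union: the regions partially overlap — summed areas 121.04 mm² minus the doubly-counted overlap 2.41 mm² gives 118.62 mm² — area = 118.62 mm²; (whole slice rotated 70° about Z — lengths, areas and connectivity unchanged). Checking containment: at z = 8 the cross-section extends beyond the z = 4.8 cross-section by about 71.12 mm².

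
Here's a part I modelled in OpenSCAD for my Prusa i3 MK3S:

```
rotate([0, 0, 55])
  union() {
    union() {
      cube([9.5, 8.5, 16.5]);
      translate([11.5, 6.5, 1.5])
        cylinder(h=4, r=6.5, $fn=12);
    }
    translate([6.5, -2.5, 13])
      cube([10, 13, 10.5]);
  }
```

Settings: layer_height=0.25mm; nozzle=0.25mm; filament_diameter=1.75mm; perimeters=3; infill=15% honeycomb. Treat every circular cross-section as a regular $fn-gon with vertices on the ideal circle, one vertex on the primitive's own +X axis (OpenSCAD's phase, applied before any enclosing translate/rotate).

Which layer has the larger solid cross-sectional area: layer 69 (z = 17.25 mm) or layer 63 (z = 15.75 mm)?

layer 63 (z = 15.75 mm)

Layer 69 (z = 17.25): the cube is not intersected at this z (z outside [0, 16.5]); the cylinder at (11.5, 6.5) is absent (z outside [1.5, 5.5]); Merging all regions: nothing is present at this height; the cube at (6.5, -2.5) (footprint 10×13) is included at this height (area 130.00 mm²); Combining (union): only the 10×13 cube at (6.5, -2.5) is present, so the union is just that shape — area = 130.00 mm²; (rotated 55° about Z; rotation is an isometry so areas/perimeters/island counts are preserved). So its area = 130.00 mm². Layer 63 (z = 15.75): the cube (footprint 9.5×8.5) is included at this height (area 80.75 mm²); the cylinder at (11.5, 6.5) is not intersected at this z (z outside [1.5, 5.5]); Merging all regions: only the 9.5×8.5 cube is present, so the union is just that shape — area = 80.75 mm²; the 10×13 cube at (6.5, -2.5) contributes its full rectangle (area 130.00 mm²); Merging all regions: the regions partially overlap — summed areas 210.75 mm² minus the doubly-counted overlap 25.50 mm² gives 185.25 mm² — area = 185.25 mm²; (rotated 55° about Z; rotation is an isometry so areas/perimeters/island counts are preserved). So its area = 185.25 mm². Layer 63 is larger (185.25 vs 130.00 mm²).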